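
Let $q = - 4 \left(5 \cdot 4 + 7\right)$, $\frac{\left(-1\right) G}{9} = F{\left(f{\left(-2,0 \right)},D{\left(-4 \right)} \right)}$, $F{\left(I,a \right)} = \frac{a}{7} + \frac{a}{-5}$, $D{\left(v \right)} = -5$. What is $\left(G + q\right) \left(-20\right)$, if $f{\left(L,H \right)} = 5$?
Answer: $\frac{15480}{7} \approx 2211.4$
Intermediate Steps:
$F{\left(I,a \right)} = - \frac{2 a}{35}$ ($F{\left(I,a \right)} = a \frac{1}{7} + a \left(- \frac{1}{5}\right) = \frac{a}{7} - \frac{a}{5} = - \frac{2 a}{35}$)
$G = - \frac{18}{7}$ ($G = - 9 \left(\left(- \frac{2}{35}\right) \left(-5\right)\right) = \left(-9\right) \frac{2}{7} = - \frac{18}{7} \approx -2.5714$)
$q = -108$ ($q = - 4 \left(20 + 7\right) = \left(-4\right) 27 = -108$)
$\left(G + q\right) \left(-20\right) = \left(- \frac{18}{7} - 108\right) \left(-20\right) = \left(- \frac{774}{7}\right) \left(-20\right) = \frac{15480}{7}$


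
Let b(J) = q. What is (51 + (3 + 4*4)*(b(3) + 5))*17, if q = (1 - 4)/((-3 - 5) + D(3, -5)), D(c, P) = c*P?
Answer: 58055/23 ≈ 2524.1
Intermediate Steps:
D(c, P) = P*c
q = 3/23 (q = (1 - 4)/((-3 - 5) - 5*3) = -3/(-8 - 15) = -3/(-23) = -3*(-1/23) = 3/23 ≈ 0.13043)
b(J) = 3/23
(51 + (3 + 4*4)*(b(3) + 5))*17 = (51 + (3 + 4*4)*(3/23 + 5))*17 = (51 + (3 + 16)*(118/23))*17 = (51 + 19*(118/23))*17 = (51 + 2242/23)*17 = (3415/23)*17 = 58055/23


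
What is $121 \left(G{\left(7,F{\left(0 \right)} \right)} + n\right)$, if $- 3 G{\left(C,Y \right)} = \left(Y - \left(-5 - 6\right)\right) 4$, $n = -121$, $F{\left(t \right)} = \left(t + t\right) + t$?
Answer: $- \frac{49247}{3} \approx -16416.0$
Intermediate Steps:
$F{\left(t \right)} = 3 t$ ($F{\left(t \right)} = 2 t + t = 3 t$)
$G{\left(C,Y \right)} = - \frac{44}{3} - \frac{4 Y}{3}$ ($G{\left(C,Y \right)} = - \frac{\left(Y - \left(-5 - 6\right)\right) 4}{3} = - \frac{\left(Y - -11\right) 4}{3} = - \frac{\left(Y + 11\right) 4}{3} = - \frac{\left(11 + Y\right) 4}{3} = - \frac{44 + 4 Y}{3} = - \frac{44}{3} - \frac{4 Y}{3}$)
$121 \left(G{\left(7,F{\left(0 \right)} \right)} + n\right) = 121 \left(\left(- \frac{44}{3} - \frac{4 \cdot 3 \cdot 0}{3}\right) - 121\right) = 121 \left(\left(- \frac{44}{3} - 0\right) - 121\right) = 121 \left(\left(- \frac{44}{3} + 0\right) - 121\right) = 121 \left(- \frac{44}{3} - 121\right) = 121 \left(- \frac{407}{3}\right) = - \frac{49247}{3}$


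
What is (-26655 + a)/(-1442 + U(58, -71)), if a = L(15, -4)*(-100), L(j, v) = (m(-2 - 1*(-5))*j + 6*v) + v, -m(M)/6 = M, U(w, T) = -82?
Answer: -3145/1524 ≈ -2.0636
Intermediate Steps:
m(M) = -6*M
L(j, v) = -18*j + 7*v (L(j, v) = ((-6*(-2 - 1*(-5)))*j + 6*v) + v = ((-6*(-2 + 5))*j + 6*v) + v = ((-6*3)*j + 6*v) + v = (-18*j + 6*v) + v = -18*j + 7*v)
a = 29800 (a = (-18*15 + 7*(-4))*(-100) = (-270 - 28)*(-100) = -298*(-100) = 29800)
(-26655 + a)/(-1442 + U(58, -71)) = (-26655 + 29800)/(-1442 - 82) = 3145/(-1524) = 3145*(-1/1524) = -3145/1524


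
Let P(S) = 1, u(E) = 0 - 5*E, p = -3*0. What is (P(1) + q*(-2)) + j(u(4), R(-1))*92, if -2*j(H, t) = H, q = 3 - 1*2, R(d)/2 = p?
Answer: 919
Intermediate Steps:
p = 0
R(d) = 0 (R(d) = 2*0 = 0)
q = 1 (q = 3 - 2 = 1)
u(E) = -5*E
j(H, t) = -H/2
(P(1) + q*(-2)) + j(u(4), R(-1))*92 = (1 + 1*(-2)) - (-5)*4/2*92 = (1 - 2) - ½*(-20)*92 = -1 + 10*92 = -1 + 920 = 919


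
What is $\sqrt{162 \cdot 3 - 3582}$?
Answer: $6 i \sqrt{86} \approx 55.642 i$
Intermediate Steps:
$\sqrt{162 \cdot 3 - 3582} = \sqrt{486 - 3582} = \sqrt{-3096} = 6 i \sqrt{86}$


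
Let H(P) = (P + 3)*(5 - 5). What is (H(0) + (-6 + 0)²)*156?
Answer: 5616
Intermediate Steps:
H(P) = 0 (H(P) = (3 + P)*0 = 0)
(H(0) + (-6 + 0)²)*156 = (0 + (-6 + 0)²)*156 = (0 + (-6)²)*156 = (0 + 36)*156 = 36*156 = 5616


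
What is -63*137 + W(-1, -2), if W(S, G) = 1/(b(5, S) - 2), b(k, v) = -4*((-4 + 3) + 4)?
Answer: -120835/14 ≈ -8631.1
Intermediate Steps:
b(k, v) = -12 (b(k, v) = -4*(-1 + 4) = -4*3 = -12)
W(S, G) = -1/14 (W(S, G) = 1/(-12 - 2) = 1/(-14) = -1/14)
-63*137 + W(-1, -2) = -63*137 - 1/14 = -8631 - 1/14 = -120835/14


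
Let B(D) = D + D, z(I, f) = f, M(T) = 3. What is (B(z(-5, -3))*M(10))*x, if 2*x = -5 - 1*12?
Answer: 153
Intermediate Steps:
x = -17/2 (x = (-5 - 1*12)/2 = (-5 - 12)/2 = (½)*(-17) = -17/2 ≈ -8.5000)
B(D) = 2*D
(B(z(-5, -3))*M(10))*x = ((2*(-3))*3)*(-17/2) = -6*3*(-17/2) = -18*(-17/2) = 153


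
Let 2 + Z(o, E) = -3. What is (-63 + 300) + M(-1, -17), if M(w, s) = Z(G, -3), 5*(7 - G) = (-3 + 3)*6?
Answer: 232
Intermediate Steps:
G = 7 (G = 7 - (-3 + 3)*6/5 = 7 - 0*6 = 7 - ⅕*0 = 7 + 0 = 7)
Z(o, E) = -5 (Z(o, E) = -2 - 3 = -5)
M(w, s) = -5
(-63 + 300) + M(-1, -17) = (-63 + 300) - 5 = 237 - 5 = 232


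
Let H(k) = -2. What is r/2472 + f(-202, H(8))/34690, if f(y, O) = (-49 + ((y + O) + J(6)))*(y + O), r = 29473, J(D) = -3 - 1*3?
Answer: 576514481/42876840 ≈ 13.446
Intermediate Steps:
J(D) = -6 (J(D) = -3 - 3 = -6)
f(y, O) = (O + y)*(-55 + O + y) (f(y, O) = (-49 + ((y + O) - 6))*(y + O) = (-49 + ((O + y) - 6))*(O + y) = (-49 + (-6 + O + y))*(O + y) = (-55 + O + y)*(O + y) = (O + y)*(-55 + O + y))
r/2472 + f(-202, H(8))/34690 = 29473/2472 + ((-2)**2 + (-202)**2 - 55*(-2) - 55*(-202) + 2*(-2)*(-202))/34690 = 29473*(1/2472) + (4 + 40804 + 110 + 11110 + 808)*(1/34690) = 29473/2472 + 52836*(1/34690) = 29473/2472 + 26418/17345 = 576514481/42876840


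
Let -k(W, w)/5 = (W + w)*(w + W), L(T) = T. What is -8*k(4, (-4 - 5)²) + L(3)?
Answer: 289003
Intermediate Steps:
k(W, w) = -5*(W + w)² (k(W, w) = -5*(W + w)*(w + W) = -5*(W + w)*(W + w) = -5*(W + w)²)
-8*k(4, (-4 - 5)²) + L(3) = -(-40)*(4 + (-4 - 5)²)² + 3 = -(-40)*(4 + (-9)²)² + 3 = -(-40)*(4 + 81)² + 3 = -(-40)*85² + 3 = -(-40)*7225 + 3 = -8*(-36125) + 3 = 289000 + 3 = 289003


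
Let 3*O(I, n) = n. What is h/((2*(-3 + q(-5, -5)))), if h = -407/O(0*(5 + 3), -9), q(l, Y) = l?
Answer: -407/48 ≈ -8.4792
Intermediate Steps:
O(I, n) = n/3
h = 407/3 (h = -407/((1/3)*(-9)) = -407/(-3) = -407*(-1/3) = 407/3 ≈ 135.67)
h/((2*(-3 + q(-5, -5)))) = 407/(3*((2*(-3 - 5)))) = 407/(3*((2*(-8)))) = (407/3)/(-16) = (407/3)*(-1/16) = -407/48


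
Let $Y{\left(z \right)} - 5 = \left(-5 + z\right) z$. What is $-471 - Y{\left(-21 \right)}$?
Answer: $-1022$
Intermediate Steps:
$Y{\left(z \right)} = 5 + z \left(-5 + z\right)$ ($Y{\left(z \right)} = 5 + \left(-5 + z\right) z = 5 + z \left(-5 + z\right)$)
$-471 - Y{\left(-21 \right)} = -471 - \left(5 + \left(-21\right)^{2} - -105\right) = -471 - \left(5 + 441 + 105\right) = -471 - 551 = -1022$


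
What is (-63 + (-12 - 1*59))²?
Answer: 17956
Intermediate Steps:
(-63 + (-12 - 1*59))² = (-63 + (-12 - 59))² = (-63 - 71)² = (-134)² = 17956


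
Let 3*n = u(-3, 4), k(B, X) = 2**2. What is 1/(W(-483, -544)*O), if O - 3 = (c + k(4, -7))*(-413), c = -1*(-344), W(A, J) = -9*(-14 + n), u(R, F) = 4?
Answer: -1/16384194 ≈ -6.1034e-8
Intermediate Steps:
k(B, X) = 4
n = 4/3 (n = (1/3)*4 = 4/3 ≈ 1.3333)
W(A, J) = 114 (W(A, J) = -9*(-14 + 4/3) = -9*(-38/3) = 114)
c = 344
O = -143721 (O = 3 + (344 + 4)*(-413) = 3 + 348*(-413) = 3 - 143724 = -143721)
1/(W(-483, -544)*O) = 1/(114*(-143721)) = (1/114)*(-1/143721) = -1/16384194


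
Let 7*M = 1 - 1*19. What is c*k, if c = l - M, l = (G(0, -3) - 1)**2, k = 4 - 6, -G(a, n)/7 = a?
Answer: -50/7 ≈ -7.1429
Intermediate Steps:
G(a, n) = -7*a
k = -2
l = 1 (l = (-7*0 - 1)**2 = (0 - 1)**2 = (-1)**2 = 1)
M = -18/7 (M = (1 - 1*19)/7 = (1 - 19)/7 = (1/7)*(-18) = -18/7 ≈ -2.5714)
c = 25/7 (c = 1 - 1*(-18/7) = 1 + 18/7 = 25/7 ≈ 3.5714)
c*k = (25/7)*(-2) = -50/7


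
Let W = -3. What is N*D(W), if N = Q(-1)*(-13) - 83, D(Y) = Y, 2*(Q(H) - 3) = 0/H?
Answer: 366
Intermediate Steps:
Q(H) = 3 (Q(H) = 3 + (0/H)/2 = 3 + (½)*0 = 3 + 0 = 3)
N = -122 (N = 3*(-13) - 83 = -39 - 83 = -122)
N*D(W) = -122*(-3) = 366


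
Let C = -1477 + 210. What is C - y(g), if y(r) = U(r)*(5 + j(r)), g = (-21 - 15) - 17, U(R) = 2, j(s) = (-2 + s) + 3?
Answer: -1173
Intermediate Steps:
j(s) = 1 + s
g = -53 (g = -36 - 17 = -53)
y(r) = 12 + 2*r (y(r) = 2*(5 + (1 + r)) = 2*(6 + r) = 12 + 2*r)
C = -1267
C - y(g) = -1267 - (12 + 2*(-53)) = -1267 - (12 - 106) = -1267 - 1*(-94) = -1267 + 94 = -1173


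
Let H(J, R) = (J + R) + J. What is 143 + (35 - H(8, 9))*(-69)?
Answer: -547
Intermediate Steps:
H(J, R) = R + 2*J
143 + (35 - H(8, 9))*(-69) = 143 + (35 - (9 + 2*8))*(-69) = 143 + (35 - (9 + 16))*(-69) = 143 + (35 - 1*25)*(-69) = 143 + (35 - 25)*(-69) = 143 + 10*(-69) = 143 - 690 = -547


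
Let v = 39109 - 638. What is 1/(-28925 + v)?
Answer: 1/9546 ≈ 0.00010476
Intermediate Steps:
v = 38471
1/(-28925 + v) = 1/(-28925 + 38471) = 1/9546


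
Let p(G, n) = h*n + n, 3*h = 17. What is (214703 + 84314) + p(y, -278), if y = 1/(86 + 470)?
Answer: 891491/3 ≈ 2.9716e+5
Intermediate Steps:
h = 17/3 (h = (1/3)*17 = 17/3 ≈ 5.6667)
y = 1/556 ≈ 0.0017986
p(G, n) = 20*n/3 (p(G, n) = 17*n/3 + n = 20*n/3)
(214703 + 84314) + p(y, -278) = (214703 + 84314) + (20/3)*(-278) = 299017 - 5560/3 = 891491/3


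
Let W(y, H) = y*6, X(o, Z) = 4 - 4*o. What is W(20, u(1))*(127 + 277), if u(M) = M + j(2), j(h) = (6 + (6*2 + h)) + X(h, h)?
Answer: 48480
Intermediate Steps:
j(h) = 22 - 3*h (j(h) = (6 + (6*2 + h)) + (4 - 4*h) = (6 + (12 + h)) + (4 - 4*h) = (18 + h) + (4 - 4*h) = 22 - 3*h)
u(M) = 16 + M (u(M) = M + (22 - 3*2) = M + (22 - 6) = M + 16 = 16 + M)
W(y, H) = 6*y
W(20, u(1))*(127 + 277) = (6*20)*(127 + 277) = 120*404 = 48480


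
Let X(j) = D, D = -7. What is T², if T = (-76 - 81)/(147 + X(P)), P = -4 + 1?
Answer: 24649/19600 ≈ 1.2576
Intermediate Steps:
P = -3
X(j) = -7
T = -157/140 (T = (-76 - 81)/(147 - 7) = -157/140 ≈ -1.1214)
T² = (-157/140)² = 24649/19600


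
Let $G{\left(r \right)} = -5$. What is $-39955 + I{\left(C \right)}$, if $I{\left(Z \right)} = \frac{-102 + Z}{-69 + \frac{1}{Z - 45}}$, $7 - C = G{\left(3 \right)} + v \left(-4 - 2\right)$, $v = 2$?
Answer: $- \frac{28966556}{725} \approx -39954.0$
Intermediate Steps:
$C = 24$ ($C = 7 - \left(-5 + 2 \left(-4 - 2\right)\right) = 7 - \left(-5 + 2 \left(-6\right)\right) = 7 - \left(-5 - 12\right) = 7 - -17 = 7 + 17 = 24$)
$I{\left(Z \right)} = \frac{-102 + Z}{-69 + \frac{1}{-45 + Z}}$
$-39955 + I{\left(C \right)} = -39955 + \frac{-4590 - 24^{2} + 147 \cdot 24}{-3106 + 69 \cdot 24} = -39955 + \frac{-4590 - 576 + 3528}{-3106 + 1656} = -39955 + \frac{-4590 - 576 + 3528}{-1450} = -39955 - - \frac{819}{725} = -39955 + \frac{819}{725} = - \frac{28966556}{725}$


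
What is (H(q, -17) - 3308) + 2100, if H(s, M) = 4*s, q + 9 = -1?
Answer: -1248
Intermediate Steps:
q = -10 (q = -9 - 1 = -10)
(H(q, -17) - 3308) + 2100 = (4*(-10) - 3308) + 2100 = (-40 - 3308) + 2100 = -3348 + 2100 = -1248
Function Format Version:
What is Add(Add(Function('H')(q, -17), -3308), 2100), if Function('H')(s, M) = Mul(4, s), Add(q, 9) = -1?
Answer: -1248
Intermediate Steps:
q = -10 (q = Add(-9, -1) = -10)
Add(Add(Function('H')(q, -17), -3308), 2100) = Add(Add(Mul(4, -10), -3308), 2100) = Add(Add(-40, -3308), 2100) = Add(-3348, 2100) = -1248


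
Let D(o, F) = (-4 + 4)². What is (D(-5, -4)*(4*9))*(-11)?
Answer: 0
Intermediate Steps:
D(o, F) = 0 (D(o, F) = 0² = 0)
(D(-5, -4)*(4*9))*(-11) = (0*(4*9))*(-11) = (0*36)*(-11) = 0*(-11) = 0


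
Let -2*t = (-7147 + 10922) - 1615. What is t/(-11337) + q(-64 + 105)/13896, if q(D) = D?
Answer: 5157499/52512984 ≈ 0.098214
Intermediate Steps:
t = -1080 (t = -((-7147 + 10922) - 1615)/2 = -(3775 - 1615)/2 = -½*2160 = -1080)
t/(-11337) + q(-64 + 105)/13896 = -1080/(-11337) + (-64 + 105)/13896 = -1080*(-1/11337) + 41*(1/13896) = 360/3779 + 41/13896 = 5157499/52512984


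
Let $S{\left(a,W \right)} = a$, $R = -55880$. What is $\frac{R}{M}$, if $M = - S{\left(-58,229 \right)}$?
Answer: $- \frac{27940}{29} \approx -963.45$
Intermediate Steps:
$M = 58$ ($M = \left(-1\right) \left(-58\right) = 58$)
$\frac{R}{M} = - \frac{55880}{58} = \left(-55880\right) \frac{1}{58} = - \frac{27940}{29}$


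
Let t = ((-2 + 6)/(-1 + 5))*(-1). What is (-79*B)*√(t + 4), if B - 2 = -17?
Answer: 1185*√3 ≈ 2052.5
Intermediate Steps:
B = -15 (B = 2 - 17 = -15)
t = -1 (t = (4/4)*(-1) = (4*(¼))*(-1) = 1*(-1) = -1)
(-79*B)*√(t + 4) = (-79*(-15))*√(-1 + 4) = 1185*√3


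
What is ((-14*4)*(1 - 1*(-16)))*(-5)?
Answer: 4760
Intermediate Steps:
((-14*4)*(1 - 1*(-16)))*(-5) = -56*(1 + 16)*(-5) = -56*17*(-5) = -952*(-5) = 4760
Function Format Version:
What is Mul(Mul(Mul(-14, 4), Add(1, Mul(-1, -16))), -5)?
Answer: 4760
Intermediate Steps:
Mul(Mul(Mul(-14, 4), Add(1, Mul(-1, -16))), -5) = Mul(Mul(-56, Add(1, 16)), -5) = Mul(Mul(-56, 17), -5) = Mul(-952, -5) = 4760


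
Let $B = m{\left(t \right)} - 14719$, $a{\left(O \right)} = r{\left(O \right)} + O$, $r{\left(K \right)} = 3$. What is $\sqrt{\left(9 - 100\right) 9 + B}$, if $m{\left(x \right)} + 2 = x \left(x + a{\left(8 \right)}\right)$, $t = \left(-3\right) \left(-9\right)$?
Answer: $i \sqrt{14514} \approx 120.47 i$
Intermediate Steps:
$t = 27$
$a{\left(O \right)} = 3 + O$
$m{\left(x \right)} = -2 + x \left(11 + x\right)$ ($m{\left(x \right)} = -2 + x \left(x + \left(3 + 8\right)\right) = -2 + x \left(x + 11\right) = -2 + x \left(11 + x\right)$)
$B = -13695$ ($B = \left(-2 + 27^{2} + 11 \cdot 27\right) - 14719 = \left(-2 + 729 + 297\right) - 14719 = 1024 - 14719 = -13695$)
$\sqrt{\left(9 - 100\right) 9 + B} = \sqrt{\left(9 - 100\right) 9 - 13695} = \sqrt{\left(-91\right) 9 - 13695} = \sqrt{-819 - 13695} = \sqrt{-14514} = i \sqrt{14514}$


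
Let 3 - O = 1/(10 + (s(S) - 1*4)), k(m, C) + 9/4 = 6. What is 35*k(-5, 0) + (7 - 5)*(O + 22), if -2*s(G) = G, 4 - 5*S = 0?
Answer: 5065/28 ≈ 180.89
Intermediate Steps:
S = ⅘ (S = ⅘ - ⅕*0 = ⅘ + 0 = ⅘ ≈ 0.80000)
s(G) = -G/2
k(m, C) = 15/4 (k(m, C) = -9/4 + 6 = 15/4)
O = 79/28 (O = 3 - 1/(10 + (-½*⅘ - 1*4)) = 3 - 1/(10 + (-⅖ - 4)) = 3 - 1/(10 - 22/5) = 3 - 1/28/5 = 3 - 1*5/28 = 3 - 5/28 = 79/28 ≈ 2.8214)
35*k(-5, 0) + (7 - 5)*(O + 22) = 35*(15/4) + (7 - 5)*(79/28 + 22) = 525/4 + 2*(695/28) = 525/4 + 695/14 = 5065/28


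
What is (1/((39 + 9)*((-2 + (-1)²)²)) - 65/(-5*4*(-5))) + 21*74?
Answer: 372809/240 ≈ 1553.4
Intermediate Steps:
(1/((39 + 9)*((-2 + (-1)²)²)) - 65/(-5*4*(-5))) + 21*74 = (1/(48*((-2 + 1)²)) - 65/((-20*(-5)))) + 1554 = (1/(48*((-1)²)) - 65/100) + 1554 = ((1/48)/1 - 65*1/100) + 1554 = ((1/48)*1 - 13/20) + 1554 = (1/48 - 13/20) + 1554 = -151/240 + 1554 = 372809/240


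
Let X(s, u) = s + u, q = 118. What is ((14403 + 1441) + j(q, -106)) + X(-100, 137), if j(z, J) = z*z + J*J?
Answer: 41041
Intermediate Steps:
j(z, J) = J**2 + z**2 (j(z, J) = z**2 + J**2 = J**2 + z**2)
((14403 + 1441) + j(q, -106)) + X(-100, 137) = ((14403 + 1441) + ((-106)**2 + 118**2)) + (-100 + 137) = (15844 + (11236 + 13924)) + 37 = (15844 + 25160) + 37 = 41004 + 37 = 41041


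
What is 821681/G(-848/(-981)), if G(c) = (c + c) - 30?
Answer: -16450389/566 ≈ -29064.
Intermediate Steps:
G(c) = -30 + 2*c (G(c) = 2*c - 30 = -30 + 2*c)
821681/G(-848/(-981)) = 821681/(-30 + 2*(-848/(-981))) = 821681/(-30 + 2*(-848*(-1/981))) = 821681/(-30 + 2*(848/981)) = 821681/(-30 + 1696/981) = 821681/(-27734/981) = 821681*(-981/27734) = -16450389/566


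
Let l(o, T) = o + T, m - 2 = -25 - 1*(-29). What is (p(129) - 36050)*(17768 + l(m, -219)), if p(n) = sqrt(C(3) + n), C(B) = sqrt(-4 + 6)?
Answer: -632857750 + 17555*sqrt(129 + sqrt(2)) ≈ -6.3266e+8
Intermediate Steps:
C(B) = sqrt(2)
m = 6 (m = 2 + (-25 - 1*(-29)) = 2 + (-25 + 29) = 2 + 4 = 6)
p(n) = sqrt(n + sqrt(2)) (p(n) = sqrt(sqrt(2) + n) = sqrt(n + sqrt(2)))
l(o, T) = T + o
(p(129) - 36050)*(17768 + l(m, -219)) = (sqrt(129 + sqrt(2)) - 36050)*(17768 + (-219 + 6)) = (-36050 + sqrt(129 + sqrt(2)))*(17768 - 213) = (-36050 + sqrt(129 + sqrt(2)))*17555 = -632857750 + 17555*sqrt(129 + sqrt(2))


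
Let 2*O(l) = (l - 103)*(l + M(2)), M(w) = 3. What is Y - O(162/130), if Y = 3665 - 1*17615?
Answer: -58026018/4225 ≈ -13734.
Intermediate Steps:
Y = -13950 (Y = 3665 - 17615 = -13950)
O(l) = (-103 + l)*(3 + l)/2 (O(l) = ((l - 103)*(l + 3))/2 = ((-103 + l)*(3 + l))/2 = (-103 + l)*(3 + l)/2)
Y - O(162/130) = -13950 - (-309/2 + (162/130)²/2 - 8100/130) = -13950 - (-309/2 + (162*(1/130))²/2 - 8100/130) = -13950 - (-309/2 + (81/65)²/2 - 50*81/65) = -13950 - (-309/2 + (½)*(6561/4225) - 810/13) = -13950 - (-309/2 + 6561/8450 - 810/13) = -13950 - 1*(-912732/4225) = -13950 + 912732/4225 = -58026018/4225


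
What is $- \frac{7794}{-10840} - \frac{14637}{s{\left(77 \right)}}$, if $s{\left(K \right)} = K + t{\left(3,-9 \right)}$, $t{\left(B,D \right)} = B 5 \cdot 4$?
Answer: $- \frac{78798651}{742540} \approx -106.12$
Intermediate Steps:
$t{\left(B,D \right)} = 20 B$ ($t{\left(B,D \right)} = 5 B 4 = 20 B$)
$s{\left(K \right)} = 60 + K$ ($s{\left(K \right)} = K + 20 \cdot 3 = K + 60 = 60 + K$)
$- \frac{7794}{-10840} - \frac{14637}{s{\left(77 \right)}} = - \frac{7794}{-10840} - \frac{14637}{60 + 77} = \left(-7794\right) \left(- \frac{1}{10840}\right) - \frac{14637}{137} = \frac{3897}{5420} - \frac{14637}{137} = - \frac{78798651}{742540}$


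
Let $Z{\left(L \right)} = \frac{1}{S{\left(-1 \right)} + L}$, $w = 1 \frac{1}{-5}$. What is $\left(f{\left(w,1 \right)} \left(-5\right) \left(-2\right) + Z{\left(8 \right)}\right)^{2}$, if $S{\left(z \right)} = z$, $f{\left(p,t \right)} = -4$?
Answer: $\frac{77841}{49} \approx 1588.6$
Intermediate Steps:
$w = - \frac{1}{5}$ ($w = 1 \left(- \frac{1}{5}\right) = - \frac{1}{5} \approx -0.2$)
$Z{\left(L \right)} = \frac{1}{-1 + L}$
$\left(f{\left(w,1 \right)} \left(-5\right) \left(-2\right) + Z{\left(8 \right)}\right)^{2} = \left(\left(-4\right) \left(-5\right) \left(-2\right) + \frac{1}{-1 + 8}\right)^{2} = \left(20 \left(-2\right) + \frac{1}{7}\right)^{2} = \left(-40 + \frac{1}{7}\right)^{2} = \left(- \frac{279}{7}\right)^{2} = \frac{77841}{49}$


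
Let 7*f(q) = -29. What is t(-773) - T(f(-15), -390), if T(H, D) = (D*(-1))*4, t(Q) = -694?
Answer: -2254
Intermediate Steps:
f(q) = -29/7 (f(q) = (⅐)*(-29) = -29/7)
T(H, D) = -4*D (T(H, D) = -D*4 = -4*D)
t(-773) - T(f(-15), -390) = -694 - (-4)*(-390) = -694 - 1*1560 = -694 - 1560 = -2254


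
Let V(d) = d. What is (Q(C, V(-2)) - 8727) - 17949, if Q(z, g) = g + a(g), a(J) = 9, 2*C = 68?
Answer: -26669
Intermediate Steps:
C = 34 (C = (½)*68 = 34)
Q(z, g) = 9 + g (Q(z, g) = g + 9 = 9 + g)
(Q(C, V(-2)) - 8727) - 17949 = ((9 - 2) - 8727) - 17949 = (7 - 8727) - 17949 = -8720 - 17949 = -26669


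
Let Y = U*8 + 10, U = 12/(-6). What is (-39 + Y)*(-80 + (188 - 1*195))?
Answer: 3915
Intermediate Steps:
U = -2 (U = 12*(-⅙) = -2)
Y = -6 (Y = -2*8 + 10 = -16 + 10 = -6)
(-39 + Y)*(-80 + (188 - 1*195)) = (-39 - 6)*(-80 + (188 - 1*195)) = -45*(-80 + (188 - 195)) = -45*(-80 - 7) = -45*(-87) = 3915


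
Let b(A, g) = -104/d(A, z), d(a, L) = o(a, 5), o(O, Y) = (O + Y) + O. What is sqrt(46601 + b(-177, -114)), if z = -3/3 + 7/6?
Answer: sqrt(5676084697)/349 ≈ 215.87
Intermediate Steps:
o(O, Y) = Y + 2*O
z = 1/6 (z = -3*1/3 + 7*(1/6) = -1 + 7/6 = 1/6 ≈ 0.16667)
d(a, L) = 5 + 2*a
b(A, g) = -104/(5 + 2*A)
sqrt(46601 + b(-177, -114)) = sqrt(46601 - 104/(5 + 2*(-177))) = sqrt(46601 - 104/(5 - 354)) = sqrt(46601 - 104/(-349)) = sqrt(46601 - 104*(-1/349)) = sqrt(46601 + 104/349) = sqrt(16263853/349) = sqrt(5676084697)/349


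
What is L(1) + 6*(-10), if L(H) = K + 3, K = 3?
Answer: -54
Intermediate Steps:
L(H) = 6 (L(H) = 3 + 3 = 6)
L(1) + 6*(-10) = 6 + 6*(-10) = 6 - 60 = -54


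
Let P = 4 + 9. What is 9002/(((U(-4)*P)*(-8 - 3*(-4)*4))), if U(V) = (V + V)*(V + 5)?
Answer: -4501/2080 ≈ -2.1639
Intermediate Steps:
P = 13
U(V) = 2*V*(5 + V) (U(V) = (2*V)*(5 + V) = 2*V*(5 + V))
9002/(((U(-4)*P)*(-8 - 3*(-4)*4))) = 9002/((((2*(-4)*(5 - 4))*13)*(-8 - 3*(-4)*4))) = 9002/((((2*(-4)*1)*13)*(-8 + 12*4))) = 9002/(((-8*13)*(-8 + 48))) = 9002/((-104*40)) = 9002/(-4160) = 9002*(-1/4160) = -4501/2080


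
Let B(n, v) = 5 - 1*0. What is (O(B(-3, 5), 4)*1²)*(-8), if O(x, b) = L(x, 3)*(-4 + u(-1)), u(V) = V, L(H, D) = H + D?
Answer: 320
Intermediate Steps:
B(n, v) = 5 (B(n, v) = 5 + 0 = 5)
L(H, D) = D + H
O(x, b) = -15 - 5*x (O(x, b) = (3 + x)*(-4 - 1) = (3 + x)*(-5) = -15 - 5*x)
(O(B(-3, 5), 4)*1²)*(-8) = ((-15 - 5*5)*1²)*(-8) = ((-15 - 25)*1)*(-8) = -40*1*(-8) = -40*(-8) = 320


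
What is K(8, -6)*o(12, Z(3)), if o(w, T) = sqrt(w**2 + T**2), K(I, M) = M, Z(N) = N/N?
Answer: -6*sqrt(145) ≈ -72.250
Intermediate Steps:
Z(N) = 1
o(w, T) = sqrt(T**2 + w**2)
K(8, -6)*o(12, Z(3)) = -6*sqrt(1**2 + 12**2) = -6*sqrt(1 + 144) = -6*sqrt(145)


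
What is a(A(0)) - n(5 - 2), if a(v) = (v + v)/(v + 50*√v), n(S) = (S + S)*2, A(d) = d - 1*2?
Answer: -15010/1251 + 50*I*√2/1251 ≈ -11.998 + 0.056523*I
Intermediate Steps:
A(d) = -2 + d (A(d) = d - 2 = -2 + d)
n(S) = 4*S (n(S) = (2*S)*2 = 4*S)
a(v) = 2*v/(v + 50*√v) (a(v) = (2*v)/(v + 50*√v) = 2*v/(v + 50*√v))
a(A(0)) - n(5 - 2) = 2*(-2 + 0)/((-2 + 0) + 50*√(-2 + 0)) - 4*(5 - 2) = 2*(-2)/(-2 + 50*√(-2)) - 4*3 = 2*(-2)/(-2 + 50*(I*√2)) - 1*12 = 2*(-2)/(-2 + 50*I*√2) - 12 = -4/(-2 + 50*I*√2) - 12 = -12 - 4/(-2 + 50*I*√2)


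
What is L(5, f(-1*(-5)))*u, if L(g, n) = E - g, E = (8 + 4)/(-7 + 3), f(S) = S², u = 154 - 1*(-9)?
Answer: -1304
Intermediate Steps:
u = 163 (u = 154 + 9 = 163)
E = -3 (E = 12/(-4) = 12*(-¼) = -3)
L(g, n) = -3 - g
L(5, f(-1*(-5)))*u = (-3 - 1*5)*163 = (-3 - 5)*163 = -8*163 = -1304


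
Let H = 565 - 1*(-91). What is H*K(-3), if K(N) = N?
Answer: -1968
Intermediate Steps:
H = 656 (H = 565 + 91 = 656)
H*K(-3) = 656*(-3) = -1968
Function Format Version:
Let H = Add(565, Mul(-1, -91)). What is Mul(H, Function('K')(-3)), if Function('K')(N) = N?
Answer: -1968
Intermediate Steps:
H = 656 (H = Add(565, 91) = 656)
Mul(H, Function('K')(-3)) = Mul(656, -3) = -1968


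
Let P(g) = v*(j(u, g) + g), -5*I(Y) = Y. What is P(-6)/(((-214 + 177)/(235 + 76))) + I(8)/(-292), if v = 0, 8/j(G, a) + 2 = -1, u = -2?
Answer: 2/365 ≈ 0.0054795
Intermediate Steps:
j(G, a) = -8/3 (j(G, a) = 8/(-2 - 1) = 8/(-3) = 8*(-1/3) = -8/3)
I(Y) = -Y/5
P(g) = 0 (P(g) = 0*(-8/3 + g) = 0)
P(-6)/(((-214 + 177)/(235 + 76))) + I(8)/(-292) = 0/(((-214 + 177)/(235 + 76))) - 1/5*8/(-292) = 0/((-37/311)) - 8/5*(-1/292) = 0/((-37*1/311)) + 2/365 = 0/(-37/311) + 2/365 = 0*(-311/37) + 2/365 = 0 + 2/365 = 2/365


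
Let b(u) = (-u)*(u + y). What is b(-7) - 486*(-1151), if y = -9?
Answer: 559274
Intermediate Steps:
b(u) = -u*(-9 + u) (b(u) = (-u)*(u - 9) = (-u)*(-9 + u) = -u*(-9 + u))
b(-7) - 486*(-1151) = -7*(9 - 1*(-7)) - 486*(-1151) = -7*(9 + 7) + 559386 = -7*16 + 559386 = -112 + 559386 = 559274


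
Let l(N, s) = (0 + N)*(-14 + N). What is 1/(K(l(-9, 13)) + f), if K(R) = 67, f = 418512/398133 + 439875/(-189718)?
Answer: 25177665498/1654993757113 ≈ 0.015213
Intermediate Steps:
f = -31909831253/25177665498 (f = 418512*(1/398133) + 439875*(-1/189718) = 139504/132711 - 439875/189718 = -31909831253/25177665498 ≈ -1.2674)
l(N, s) = N*(-14 + N)
1/(K(l(-9, 13)) + f) = 1/(67 - 31909831253/25177665498) = 1/(1654993757113/25177665498) = 25177665498/1654993757113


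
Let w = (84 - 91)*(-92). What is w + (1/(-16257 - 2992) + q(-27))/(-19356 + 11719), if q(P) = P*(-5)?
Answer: 94668372158/147004613 ≈ 643.98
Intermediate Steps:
q(P) = -5*P
w = 644 (w = -7*(-92) = 644)
w + (1/(-16257 - 2992) + q(-27))/(-19356 + 11719) = 644 + (1/(-16257 - 2992) - 5*(-27))/(-19356 + 11719) = 644 + (1/(-19249) + 135)/(-7637) = 644 + (-1/19249 + 135)*(-1/7637) = 644 + (2598614/19249)*(-1/7637) = 644 - 2598614/147004613 = 94668372158/147004613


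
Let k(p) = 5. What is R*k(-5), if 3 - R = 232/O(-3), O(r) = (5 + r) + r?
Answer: 1175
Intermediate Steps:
O(r) = 5 + 2*r
R = 235 (R = 3 - 232/(5 + 2*(-3)) = 3 - 232/(5 - 6) = 3 - 232/(-1) = 3 - 232*(-1) = 3 - 1*(-232) = 3 + 232 = 235)
R*k(-5) = 235*5 = 1175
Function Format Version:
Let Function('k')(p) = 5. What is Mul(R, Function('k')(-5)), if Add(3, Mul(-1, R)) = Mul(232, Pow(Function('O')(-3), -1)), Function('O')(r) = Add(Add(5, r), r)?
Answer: 1175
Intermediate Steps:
Function('O')(r) = Add(5, Mul(2, r))
R = 235 (R = Add(3, Mul(-1, Mul(232, Pow(Add(5, Mul(2, -3)), -1)))) = Add(3, Mul(-1, Mul(232, Pow(Add(5, -6), -1)))) = Add(3, Mul(-1, Mul(232, Pow(-1, -1)))) = Add(3, Mul(-1, Mul(232, -1))) = Add(3, Mul(-1, -232)) = Add(3, 232) = 235)
Mul(R, Function('k')(-5)) = Mul(235, 5) = 1175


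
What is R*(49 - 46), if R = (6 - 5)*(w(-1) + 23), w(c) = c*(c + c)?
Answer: 75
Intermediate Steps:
w(c) = 2*c**2 (w(c) = c*(2*c) = 2*c**2)
R = 25 (R = (6 - 5)*(2*(-1)**2 + 23) = 1*(2*1 + 23) = 1*(2 + 23) = 1*25 = 25)
R*(49 - 46) = 25*(49 - 46) = 25*3 = 75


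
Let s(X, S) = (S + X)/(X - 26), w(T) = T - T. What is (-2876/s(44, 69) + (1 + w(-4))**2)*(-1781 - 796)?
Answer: 133114935/113 ≈ 1.1780e+6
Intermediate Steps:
w(T) = 0
s(X, S) = (S + X)/(-26 + X)
(-2876/s(44, 69) + (1 + w(-4))**2)*(-1781 - 796) = (-2876*(-26 + 44)/(69 + 44) + (1 + 0)**2)*(-1781 - 796) = (-2876/(113/18) + 1**2)*(-2577) = (-2876/((1/18)*113) + 1)*(-2577) = (-2876/113/18 + 1)*(-2577) = (-2876*18/113 + 1)*(-2577) = (-51768/113 + 1)*(-2577) = -51655/113*(-2577) = 133114935/113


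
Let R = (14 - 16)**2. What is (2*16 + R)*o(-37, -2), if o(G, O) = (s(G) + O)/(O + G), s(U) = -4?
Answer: 72/13 ≈ 5.5385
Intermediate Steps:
o(G, O) = (-4 + O)/(G + O) (o(G, O) = (-4 + O)/(O + G) = (-4 + O)/(G + O))
R = 4 (R = (-2)**2 = 4)
(2*16 + R)*o(-37, -2) = (2*16 + 4)*((-4 - 2)/(-37 - 2)) = (32 + 4)*(-6/(-39)) = 36*(-1/39*(-6)) = 36*(2/13) = 72/13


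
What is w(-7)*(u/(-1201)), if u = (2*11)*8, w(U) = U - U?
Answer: 0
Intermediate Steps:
w(U) = 0
u = 176 (u = 22*8 = 176)
w(-7)*(u/(-1201)) = 0*(176/(-1201)) = 0*(176*(-1/1201)) = 0*(-176/1201) = 0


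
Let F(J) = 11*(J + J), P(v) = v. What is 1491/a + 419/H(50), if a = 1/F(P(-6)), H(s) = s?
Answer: -9840181/50 ≈ -1.9680e+5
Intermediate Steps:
F(J) = 22*J (F(J) = 11*(2*J) = 22*J)
a = -1/132 (a = 1/(22*(-6)) = 1/(-132) = -1/132 ≈ -0.0075758)
1491/a + 419/H(50) = 1491/(-1/132) + 419/50 = 1491*(-132) + 419*(1/50) = -196812 + 419/50 = -9840181/50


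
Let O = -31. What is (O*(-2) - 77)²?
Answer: 225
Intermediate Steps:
(O*(-2) - 77)² = (-31*(-2) - 77)² = (62 - 77)² = (-15)² = 225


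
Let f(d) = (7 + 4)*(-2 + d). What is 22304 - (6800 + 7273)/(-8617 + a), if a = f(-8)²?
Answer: 25890253/1161 ≈ 22300.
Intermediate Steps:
f(d) = -22 + 11*d (f(d) = 11*(-2 + d) = -22 + 11*d)
a = 12100 (a = (-22 + 11*(-8))² = (-22 - 88)² = (-110)² = 12100)
22304 - (6800 + 7273)/(-8617 + a) = 22304 - (6800 + 7273)/(-8617 + 12100) = 22304 - 14073/3483 = 22304 - 1*4691/1161 = 22304 - 4691/1161 = 25890253/1161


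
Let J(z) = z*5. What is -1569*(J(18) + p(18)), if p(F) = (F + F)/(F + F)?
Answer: -142779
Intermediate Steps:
J(z) = 5*z
p(F) = 1 (p(F) = (2*F)/((2*F)) = (2*F)*(1/(2*F)) = 1)
-1569*(J(18) + p(18)) = -1569*(5*18 + 1) = -1569*(90 + 1) = -1569*91 = -142779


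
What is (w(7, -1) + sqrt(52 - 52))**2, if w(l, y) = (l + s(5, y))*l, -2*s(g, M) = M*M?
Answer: 8281/4 ≈ 2070.3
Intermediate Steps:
s(g, M) = -M**2/2 (s(g, M) = -M*M/2 = -M**2/2)
w(l, y) = l*(l - y**2/2) (w(l, y) = (l - y**2/2)*l = l*(l - y**2/2))
(w(7, -1) + sqrt(52 - 52))**2 = ((1/2)*7*(-1*(-1)**2 + 2*7) + sqrt(52 - 52))**2 = ((1/2)*7*(-1*1 + 14) + sqrt(0))**2 = ((1/2)*7*(-1 + 14) + 0)**2 = ((1/2)*7*13 + 0)**2 = (91/2 + 0)**2 = (91/2)**2 = 8281/4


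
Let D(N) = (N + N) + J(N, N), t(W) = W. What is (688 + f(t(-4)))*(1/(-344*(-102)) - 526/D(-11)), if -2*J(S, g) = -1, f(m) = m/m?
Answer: 591460337/35088 ≈ 16857.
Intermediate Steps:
f(m) = 1
J(S, g) = ½ (J(S, g) = -½*(-1) = ½)
D(N) = ½ + 2*N (D(N) = (N + N) + ½ = 2*N + ½ = ½ + 2*N)
(688 + f(t(-4)))*(1/(-344*(-102)) - 526/D(-11)) = (688 + 1)*(1/(-344*(-102)) - 526/(½ + 2*(-11))) = 689*(-1/344*(-1/102) - 526/(½ - 22)) = 689*(1/35088 - 526/(-43/2)) = 689*(1/35088 - 526*(-2/43)) = 689*(1/35088 + 1052/43) = 689*(858433/35088) = 591460337/35088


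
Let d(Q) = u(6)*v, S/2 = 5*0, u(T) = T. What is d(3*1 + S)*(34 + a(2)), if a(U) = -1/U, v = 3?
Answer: 603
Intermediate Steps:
S = 0 (S = 2*(5*0) = 2*0 = 0)
d(Q) = 18 (d(Q) = 6*3 = 18)
d(3*1 + S)*(34 + a(2)) = 18*(34 - 1/2) = 18*(34 - 1*½) = 18*(34 - ½) = 18*(67/2) = 603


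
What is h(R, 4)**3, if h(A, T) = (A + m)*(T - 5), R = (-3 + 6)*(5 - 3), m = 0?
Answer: -216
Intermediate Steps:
R = 6 (R = 3*2 = 6)
h(A, T) = A*(-5 + T) (h(A, T) = (A + 0)*(T - 5) = A*(-5 + T))
h(R, 4)**3 = (6*(-5 + 4))**3 = (6*(-1))**3 = (-6)**3 = -216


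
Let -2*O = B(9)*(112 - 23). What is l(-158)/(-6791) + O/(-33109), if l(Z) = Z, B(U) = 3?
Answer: 12275641/449686438 ≈ 0.027298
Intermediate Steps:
O = -267/2 (O = -3*(112 - 23)/2 = -3*89/2 = -½*267 = -267/2 ≈ -133.50)
l(-158)/(-6791) + O/(-33109) = -158/(-6791) - 267/2/(-33109) = -158*(-1/6791) - 267/2*(-1/33109) = 158/6791 + 267/66218 = 12275641/449686438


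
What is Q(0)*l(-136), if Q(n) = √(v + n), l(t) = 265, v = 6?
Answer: 265*√6 ≈ 649.12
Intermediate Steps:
Q(n) = √(6 + n)
Q(0)*l(-136) = √(6 + 0)*265 = √6*265 = 265*√6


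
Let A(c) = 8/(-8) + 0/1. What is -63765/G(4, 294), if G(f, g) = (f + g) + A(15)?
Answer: -7085/33 ≈ -214.70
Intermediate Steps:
A(c) = -1 (A(c) = 8*(-⅛) + 0*1 = -1 + 0 = -1)
G(f, g) = -1 + f + g (G(f, g) = (f + g) - 1 = -1 + f + g)
-63765/G(4, 294) = -63765/(-1 + 4 + 294) = -63765/297 = -63765*1/297 = -7085/33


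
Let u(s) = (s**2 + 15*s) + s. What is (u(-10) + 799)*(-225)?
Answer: -166275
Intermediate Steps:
u(s) = s**2 + 16*s
(u(-10) + 799)*(-225) = (-10*(16 - 10) + 799)*(-225) = (-10*6 + 799)*(-225) = (-60 + 799)*(-225) = 739*(-225) = -166275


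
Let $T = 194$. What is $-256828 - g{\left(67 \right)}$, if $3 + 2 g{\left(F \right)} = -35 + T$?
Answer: $-256906$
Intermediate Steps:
$g{\left(F \right)} = 78$ ($g{\left(F \right)} = - \frac{3}{2} + \frac{-35 + 194}{2} = - \frac{3}{2} + \frac{1}{2} \cdot 159 = - \frac{3}{2} + \frac{159}{2} = 78$)
$-256828 - g{\left(67 \right)} = -256828 - 78 = -256906$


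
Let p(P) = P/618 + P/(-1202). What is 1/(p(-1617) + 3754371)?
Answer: 61903/232406749319 ≈ 2.6636e-7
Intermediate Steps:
p(P) = 146*P/185709 (p(P) = P*(1/618) + P*(-1/1202) = P/618 - P/1202 = 146*P/185709)
1/(p(-1617) + 3754371) = 1/((146/185709)*(-1617) + 3754371) = 1/(-78694/61903 + 3754371) = 1/(232406749319/61903) = 61903/232406749319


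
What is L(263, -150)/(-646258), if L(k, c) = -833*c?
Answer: -62475/323129 ≈ -0.19334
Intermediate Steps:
L(263, -150)/(-646258) = -833*(-150)/(-646258) = 124950*(-1/646258) = -62475/323129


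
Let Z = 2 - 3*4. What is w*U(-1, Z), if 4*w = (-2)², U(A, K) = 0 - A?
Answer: 1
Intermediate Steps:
Z = -10 (Z = 2 - 12 = -10)
U(A, K) = -A
w = 1 (w = (¼)*(-2)² = (¼)*4 = 1)
w*U(-1, Z) = 1*(-1*(-1)) = 1*1 = 1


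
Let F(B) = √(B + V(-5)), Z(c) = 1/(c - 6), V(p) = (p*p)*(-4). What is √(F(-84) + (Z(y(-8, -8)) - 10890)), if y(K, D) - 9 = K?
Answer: √(-272255 + 50*I*√46)/5 ≈ 0.064992 + 104.36*I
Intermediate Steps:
y(K, D) = 9 + K
V(p) = -4*p² (V(p) = p²*(-4) = -4*p²)
Z(c) = 1/(-6 + c)
F(B) = √(-100 + B) (F(B) = √(B - 4*(-5)²) = √(B - 4*25) = √(B - 100) = √(-100 + B))
√(F(-84) + (Z(y(-8, -8)) - 10890)) = √(√(-100 - 84) + (1/(-6 + (9 - 8)) - 10890)) = √(√(-184) + (1/(-6 + 1) - 10890)) = √(2*I*√46 + (1/(-5) - 10890)) = √(2*I*√46 + (-⅕ - 10890)) = √(2*I*√46 - 54451/5) = √(-54451/5 + 2*I*√46)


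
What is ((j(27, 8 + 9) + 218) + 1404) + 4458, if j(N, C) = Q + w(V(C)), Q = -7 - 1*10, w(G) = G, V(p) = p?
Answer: 6080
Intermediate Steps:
Q = -17 (Q = -7 - 10 = -17)
j(N, C) = -17 + C
((j(27, 8 + 9) + 218) + 1404) + 4458 = (((-17 + (8 + 9)) + 218) + 1404) + 4458 = (((-17 + 17) + 218) + 1404) + 4458 = ((0 + 218) + 1404) + 4458 = (218 + 1404) + 4458 = 1622 + 4458 = 6080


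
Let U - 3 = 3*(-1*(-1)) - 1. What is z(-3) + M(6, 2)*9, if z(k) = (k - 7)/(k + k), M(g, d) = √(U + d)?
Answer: 5/3 + 9*√7 ≈ 25.478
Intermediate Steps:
U = 5 (U = 3 + (3*(-1*(-1)) - 1) = 3 + (3*1 - 1) = 3 + (3 - 1) = 3 + 2 = 5)
M(g, d) = √(5 + d)
z(k) = (-7 + k)/(2*k) (z(k) = (-7 + k)/((2*k)) = (-7 + k)*(1/(2*k)) = (-7 + k)/(2*k))
z(-3) + M(6, 2)*9 = (½)*(-7 - 3)/(-3) + √(5 + 2)*9 = (½)*(-⅓)*(-10) + √7*9 = 5/3 + 9*√7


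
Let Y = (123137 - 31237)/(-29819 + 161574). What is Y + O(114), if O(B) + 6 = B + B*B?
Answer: 345321884/26351 ≈ 13105.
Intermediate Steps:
O(B) = -6 + B + B² (O(B) = -6 + (B + B*B) = -6 + (B + B²) = -6 + B + B²)
Y = 18380/26351 (Y = 91900/131755 = 91900*(1/131755) = 18380/26351 ≈ 0.69751)
Y + O(114) = 18380/26351 + (-6 + 114 + 114²) = 18380/26351 + (-6 + 114 + 12996) = 18380/26351 + 13104 = 345321884/26351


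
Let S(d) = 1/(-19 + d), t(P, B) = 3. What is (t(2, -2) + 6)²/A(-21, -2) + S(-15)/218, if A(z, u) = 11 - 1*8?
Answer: 200123/7412 ≈ 27.000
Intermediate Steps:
A(z, u) = 3 (A(z, u) = 11 - 8 = 3)
(t(2, -2) + 6)²/A(-21, -2) + S(-15)/218 = (3 + 6)²/3 + 1/(-19 - 15*218) = 9²*(⅓) + (1/218)/(-34) = 81*(⅓) - 1/34*1/218 = 27 - 1/7412 = 200123/7412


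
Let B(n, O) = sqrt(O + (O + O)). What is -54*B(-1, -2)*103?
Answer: -5562*I*sqrt(6) ≈ -13624.0*I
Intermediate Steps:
B(n, O) = sqrt(3)*sqrt(O) (B(n, O) = sqrt(O + 2*O) = sqrt(3*O) = sqrt(3)*sqrt(O))
-54*B(-1, -2)*103 = -54*sqrt(3)*sqrt(-2)*103 = -54*sqrt(3)*I*sqrt(2)*103 = -54*I*sqrt(6)*103 = -5562*I*sqrt(6)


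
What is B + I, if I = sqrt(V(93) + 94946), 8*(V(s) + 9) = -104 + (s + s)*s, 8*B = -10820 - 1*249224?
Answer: -65011/2 + sqrt(388345)/2 ≈ -32194.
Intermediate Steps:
B = -65011/2 (B = (-10820 - 1*249224)/8 = (-10820 - 249224)/8 = (1/8)*(-260044) = -65011/2 ≈ -32506.)
V(s) = -22 + s**2/4 (V(s) = -9 + (-104 + (s + s)*s)/8 = -9 + (-104 + (2*s)*s)/8 = -9 + (-104 + 2*s**2)/8 = -9 + (-13 + s**2/4) = -22 + s**2/4)
I = sqrt(388345)/2 (I = sqrt((-22 + (1/4)*93**2) + 94946) = sqrt((-22 + (1/4)*8649) + 94946) = sqrt((-22 + 8649/4) + 94946) = sqrt(8561/4 + 94946) = sqrt(388345/4) = sqrt(388345)/2 ≈ 311.59)
B + I = -65011/2 + sqrt(388345)/2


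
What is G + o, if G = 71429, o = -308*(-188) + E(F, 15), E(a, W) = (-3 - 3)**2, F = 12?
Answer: 129369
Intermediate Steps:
E(a, W) = 36 (E(a, W) = (-6)**2 = 36)
o = 57940 (o = -308*(-188) + 36 = 57904 + 36 = 57940)
G + o = 71429 + 57940 = 129369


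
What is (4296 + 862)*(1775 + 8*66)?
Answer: 11878874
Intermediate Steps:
(4296 + 862)*(1775 + 8*66) = 5158*(1775 + 528) = 5158*2303 = 11878874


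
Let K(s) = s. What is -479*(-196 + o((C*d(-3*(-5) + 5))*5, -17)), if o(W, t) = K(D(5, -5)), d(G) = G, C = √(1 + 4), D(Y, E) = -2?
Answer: 94842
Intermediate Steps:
C = √5 ≈ 2.2361
o(W, t) = -2
-479*(-196 + o((C*d(-3*(-5) + 5))*5, -17)) = -479*(-196 - 2) = -479*(-198) = 94842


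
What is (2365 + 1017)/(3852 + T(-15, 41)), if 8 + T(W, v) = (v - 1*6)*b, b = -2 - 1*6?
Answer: 1691/1782 ≈ 0.94893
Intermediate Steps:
b = -8 (b = -2 - 6 = -8)
T(W, v) = 40 - 8*v (T(W, v) = -8 + (v - 1*6)*(-8) = -8 + (v - 6)*(-8) = -8 + (-6 + v)*(-8) = -8 + (48 - 8*v) = 40 - 8*v)
(2365 + 1017)/(3852 + T(-15, 41)) = (2365 + 1017)/(3852 + (40 - 8*41)) = 3382/(3852 + (40 - 328)) = 3382/(3852 - 288) = 3382/3564 = 3382*(1/3564) = 1691/1782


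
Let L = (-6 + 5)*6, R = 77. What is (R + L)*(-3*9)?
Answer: -1917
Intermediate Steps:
L = -6 (L = -1*6 = -6)
(R + L)*(-3*9) = (77 - 6)*(-3*9) = 71*(-27) = -1917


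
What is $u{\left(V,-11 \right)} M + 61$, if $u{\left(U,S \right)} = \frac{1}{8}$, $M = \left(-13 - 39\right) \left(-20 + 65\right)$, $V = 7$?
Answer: $- \frac{463}{2} \approx -231.5$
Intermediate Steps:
$M = -2340$ ($M = \left(-52\right) 45 = -2340$)
$u{\left(U,S \right)} = \frac{1}{8}$
$u{\left(V,-11 \right)} M + 61 = \frac{1}{8} \left(-2340\right) + 61 = - \frac{585}{2} + 61 = - \frac{463}{2}$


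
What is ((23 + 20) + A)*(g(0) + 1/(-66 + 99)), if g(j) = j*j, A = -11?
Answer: 32/33 ≈ 0.96970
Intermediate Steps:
g(j) = j**2
((23 + 20) + A)*(g(0) + 1/(-66 + 99)) = ((23 + 20) - 11)*(0**2 + 1/(-66 + 99)) = (43 - 11)*(0 + 1/33) = 32*(0 + 1/33) = 32*(1/33) = 32/33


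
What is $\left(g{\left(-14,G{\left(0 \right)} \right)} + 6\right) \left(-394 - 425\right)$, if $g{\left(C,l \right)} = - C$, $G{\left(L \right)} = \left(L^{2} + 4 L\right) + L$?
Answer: $-16380$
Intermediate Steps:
$G{\left(L \right)} = L^{2} + 5 L$
$\left(g{\left(-14,G{\left(0 \right)} \right)} + 6\right) \left(-394 - 425\right) = \left(\left(-1\right) \left(-14\right) + 6\right) \left(-394 - 425\right) = \left(14 + 6\right) \left(-819\right) = 20 \left(-819\right) = -16380$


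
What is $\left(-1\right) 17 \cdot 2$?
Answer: $-34$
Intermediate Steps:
$\left(-1\right) 17 \cdot 2 = \left(-17\right) 2 = -34$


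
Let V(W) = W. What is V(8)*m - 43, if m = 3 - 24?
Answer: -211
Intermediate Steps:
m = -21
V(8)*m - 43 = 8*(-21) - 43 = -168 - 43 = -211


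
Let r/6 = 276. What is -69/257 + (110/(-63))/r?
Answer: -3613451/13406148 ≈ -0.26954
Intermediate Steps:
r = 1656 (r = 6*276 = 1656)
-69/257 + (110/(-63))/r = -69/257 + (110/(-63))/1656 = -69*1/257 + (110*(-1/63))*(1/1656) = -69/257 - 110/63*1/1656 = -69/257 - 55/52164 = -3613451/13406148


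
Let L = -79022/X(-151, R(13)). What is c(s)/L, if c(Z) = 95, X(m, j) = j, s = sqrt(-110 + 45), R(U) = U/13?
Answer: -95/79022 ≈ -0.0012022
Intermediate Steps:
R(U) = U/13 (R(U) = U*(1/13) = U/13)
s = I*sqrt(65) (s = sqrt(-65) = I*sqrt(65) ≈ 8.0623*I)
L = -79022 (L = -79022/1 = -79022*1 = -79022)
c(s)/L = 95/(-79022) = 95*(-1/79022) = -95/79022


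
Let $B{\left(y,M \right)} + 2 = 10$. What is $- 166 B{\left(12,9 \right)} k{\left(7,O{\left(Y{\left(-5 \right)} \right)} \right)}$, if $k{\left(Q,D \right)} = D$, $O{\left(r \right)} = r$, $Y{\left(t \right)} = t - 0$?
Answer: $6640$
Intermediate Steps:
$Y{\left(t \right)} = t$ ($Y{\left(t \right)} = t + 0 = t$)
$B{\left(y,M \right)} = 8$ ($B{\left(y,M \right)} = -2 + 10 = 8$)
$- 166 B{\left(12,9 \right)} k{\left(7,O{\left(Y{\left(-5 \right)} \right)} \right)} = \left(-166\right) 8 \left(-5\right) = \left(-1328\right) \left(-5\right) = 6640$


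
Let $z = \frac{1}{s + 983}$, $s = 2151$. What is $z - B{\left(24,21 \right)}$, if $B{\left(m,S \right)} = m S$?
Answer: $- \frac{1579535}{3134} \approx -504.0$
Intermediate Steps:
$B{\left(m,S \right)} = S m$
$z = \frac{1}{3134}$ ($z = \frac{1}{2151 + 983} = \frac{1}{3134} \approx 0.00031908$)
$z - B{\left(24,21 \right)} = \frac{1}{3134} - 21 \cdot 24 = \frac{1}{3134} - 504 = - \frac{1579535}{3134}$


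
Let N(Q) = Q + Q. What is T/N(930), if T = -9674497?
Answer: -9674497/1860 ≈ -5201.3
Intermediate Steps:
N(Q) = 2*Q
T/N(930) = -9674497/(2*930) = -9674497/1860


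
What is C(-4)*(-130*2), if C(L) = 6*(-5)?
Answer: 7800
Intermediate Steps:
C(L) = -30
C(-4)*(-130*2) = -(-3900)*2 = -30*(-260) = 7800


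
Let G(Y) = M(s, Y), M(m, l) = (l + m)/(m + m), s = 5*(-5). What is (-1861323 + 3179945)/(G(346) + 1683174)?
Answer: 65931100/84158379 ≈ 0.78342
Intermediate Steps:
s = -25
M(m, l) = (l + m)/(2*m) (M(m, l) = (l + m)/((2*m)) = (l + m)*(1/(2*m)) = (l + m)/(2*m))
G(Y) = 1/2 - Y/50 (G(Y) = (1/2)*(Y - 25)/(-25) = (1/2)*(-1/25)*(-25 + Y) = 1/2 - Y/50)
(-1861323 + 3179945)/(G(346) + 1683174) = (-1861323 + 3179945)/((1/2 - 1/50*346) + 1683174) = 1318622/((1/2 - 173/25) + 1683174) = 1318622/(-321/50 + 1683174) = 1318622/(84158379/50) = 1318622*(50/84158379) = 65931100/84158379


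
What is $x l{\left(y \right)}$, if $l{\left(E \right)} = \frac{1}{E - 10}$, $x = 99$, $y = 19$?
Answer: $11$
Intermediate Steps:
$l{\left(E \right)} = \frac{1}{-10 + E}$
$x l{\left(y \right)} = \frac{99}{-10 + 19} = \frac{99}{9} = 99 \cdot \frac{1}{9} = 11$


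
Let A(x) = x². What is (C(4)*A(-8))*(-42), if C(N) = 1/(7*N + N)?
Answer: -84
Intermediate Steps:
C(N) = 1/(8*N)
(C(4)*A(-8))*(-42) = (((⅛)/4)*(-8)²)*(-42) = (((⅛)*(¼))*64)*(-42) = ((1/32)*64)*(-42) = 2*(-42) = -84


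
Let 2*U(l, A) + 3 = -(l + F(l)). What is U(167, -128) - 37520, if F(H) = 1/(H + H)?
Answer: -25120141/668 ≈ -37605.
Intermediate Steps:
F(H) = 1/(2*H)
U(l, A) = -3/2 - l/2 - 1/(4*l) (U(l, A) = -3/2 + (-(l + 1/(2*l)))/2 = -3/2 + (-l - 1/(2*l))/2 = -3/2 + (-l/2 - 1/(4*l)) = -3/2 - l/2 - 1/(4*l))
U(167, -128) - 37520 = (¼)*(-1 + 2*167*(-3 - 1*167))/167 - 37520 = (¼)*(1/167)*(-1 + 2*167*(-3 - 167)) - 37520 = (¼)*(1/167)*(-1 + 2*167*(-170)) - 37520 = (¼)*(1/167)*(-1 - 56780) - 37520 = (¼)*(1/167)*(-56781) - 37520 = -56781/668 - 37520 = -25120141/668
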